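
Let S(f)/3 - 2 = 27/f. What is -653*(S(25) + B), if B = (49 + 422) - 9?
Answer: -7692993/25 ≈ -3.0772e+5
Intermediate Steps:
S(f) = 6 + 81/f (S(f) = 6 + 3*(27/f) = 6 + 81/f)
B = 462 (B = 471 - 9 = 462)
-653*(S(25) + B) = -653*((6 + 81/25) + 462) = -653*(231/25 + 462) = -653*11781/25 = -7692993/25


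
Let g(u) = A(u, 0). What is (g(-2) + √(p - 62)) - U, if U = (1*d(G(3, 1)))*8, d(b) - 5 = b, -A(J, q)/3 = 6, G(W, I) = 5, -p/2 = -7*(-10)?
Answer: -98 + I*√202 ≈ -98.0 + 14.213*I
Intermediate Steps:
p = -140 (p = -(-14)*(-10) = -2*70 = -140)
A(J, q) = -18 (A(J, q) = -3*6 = -18)
g(u) = -18
d(b) = 5 + b
U = 80 (U = (1*(5 + 5))*8 = (1*10)*8 = 10*8 = 80)
(g(-2) + √(p - 62)) - U = (-18 + √(-140 - 62)) - 1*80 = (-18 + √(-202)) - 80 = (-18 + I*√202) - 80 = -98 + I*√202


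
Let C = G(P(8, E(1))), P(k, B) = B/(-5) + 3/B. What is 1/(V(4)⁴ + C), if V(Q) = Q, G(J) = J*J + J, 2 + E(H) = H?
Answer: 25/6526 ≈ 0.0038308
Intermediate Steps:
E(H) = -2 + H
P(k, B) = 3/B - B/5 (P(k, B) = B*(-⅕) + 3/B = -B/5 + 3/B = 3/B - B/5)
G(J) = J + J² (G(J) = J² + J = J + J²)
C = 126/25 (C = (3/(-2 + 1) - (-2 + 1)/5)*(1 + (3/(-2 + 1) - (-2 + 1)/5)) = (3/(-1) - ⅕*(-1))*(1 + (3/(-1) - ⅕*(-1))) = (3*(-1) + ⅕)*(1 + (3*(-1) + ⅕)) = (-3 + ⅕)*(1 + (-3 + ⅕)) = -14*(1 - 14/5)/5 = -14/5*(-9/5) = 126/25 ≈ 5.0400)
1/(V(4)⁴ + C) = 1/(4⁴ + 126/25) = 1/(256 + 126/25) = 1/(6526/25) = 25/6526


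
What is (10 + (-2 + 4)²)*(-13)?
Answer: -182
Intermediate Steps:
(10 + (-2 + 4)²)*(-13) = (10 + 2²)*(-13) = (10 + 4)*(-13) = 14*(-13) = -182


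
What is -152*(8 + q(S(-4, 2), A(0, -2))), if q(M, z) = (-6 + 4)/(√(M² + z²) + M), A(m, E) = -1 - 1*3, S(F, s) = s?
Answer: -1254 + 38*√5 ≈ -1169.0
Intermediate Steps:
A(m, E) = -4 (A(m, E) = -1 - 3 = -4)
q(M, z) = -2/(M + √(M² + z²))
-152*(8 + q(S(-4, 2), A(0, -2))) = -152*(8 - 2/(2 + √(2² + (-4)²))) = -152*(8 - 2/(2 + √(4 + 16))) = -152*(8 - 2/(2 + √20)) = -152*(8 - 2/(2 + 2*√5)) = -1216 + 304/(2 + 2*√5)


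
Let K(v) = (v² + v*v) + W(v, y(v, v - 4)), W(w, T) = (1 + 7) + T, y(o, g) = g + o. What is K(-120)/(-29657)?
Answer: -28564/29657 ≈ -0.96315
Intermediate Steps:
W(w, T) = 8 + T
K(v) = 4 + 2*v + 2*v² (K(v) = (v² + v*v) + (8 + ((v - 4) + v)) = (v² + v²) + (8 + ((-4 + v) + v)) = 2*v² + (8 + (-4 + 2*v)) = 2*v² + (4 + 2*v) = 4 + 2*v + 2*v²)
K(-120)/(-29657) = (4 + 2*(-120) + 2*(-120)²)/(-29657) = (4 - 240 + 2*14400)*(-1/29657) = (4 - 240 + 28800)*(-1/29657) = 28564*(-1/29657) = -28564/29657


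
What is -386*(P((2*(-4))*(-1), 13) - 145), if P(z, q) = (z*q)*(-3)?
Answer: 176402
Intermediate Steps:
P(z, q) = -3*q*z (P(z, q) = (q*z)*(-3) = -3*q*z)
-386*(P((2*(-4))*(-1), 13) - 145) = -386*(-3*13*(2*(-4))*(-1) - 145) = -386*(-3*13*(-8*(-1)) - 145) = -386*(-3*13*8 - 145) = -386*(-312 - 145) = -386*(-457) = 176402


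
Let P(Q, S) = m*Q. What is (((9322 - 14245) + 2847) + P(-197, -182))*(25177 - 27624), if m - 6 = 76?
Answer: 44608810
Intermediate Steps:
m = 82 (m = 6 + 76 = 82)
P(Q, S) = 82*Q
(((9322 - 14245) + 2847) + P(-197, -182))*(25177 - 27624) = (((9322 - 14245) + 2847) + 82*(-197))*(25177 - 27624) = ((-4923 + 2847) - 16154)*(-2447) = (-2076 - 16154)*(-2447) = -18230*(-2447) = 44608810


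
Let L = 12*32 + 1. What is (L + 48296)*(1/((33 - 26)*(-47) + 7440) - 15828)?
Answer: -5479188065667/7111 ≈ -7.7052e+8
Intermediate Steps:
L = 385 (L = 384 + 1 = 385)
(L + 48296)*(1/((33 - 26)*(-47) + 7440) - 15828) = (385 + 48296)*(1/((33 - 26)*(-47) + 7440) - 15828) = 48681*(1/(7*(-47) + 7440) - 15828) = 48681*(1/(-329 + 7440) - 15828) = 48681*(1/7111 - 15828) = 48681*(-112552907/7111) = -5479188065667/7111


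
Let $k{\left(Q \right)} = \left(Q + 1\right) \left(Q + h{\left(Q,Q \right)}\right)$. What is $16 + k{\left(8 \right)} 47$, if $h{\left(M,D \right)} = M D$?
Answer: $30472$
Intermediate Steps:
$h{\left(M,D \right)} = D M$
$k{\left(Q \right)} = \left(1 + Q\right) \left(Q + Q^{2}\right)$ ($k{\left(Q \right)} = \left(Q + 1\right) \left(Q + Q Q\right) = \left(1 + Q\right) \left(Q + Q^{2}\right)$)
$16 + k{\left(8 \right)} 47 = 16 + 8 \left(1 + 8^{2} + 2 \cdot 8\right) 47 = 16 + 8 \left(1 + 64 + 16\right) 47 = 16 + 8 \cdot 81 \cdot 47 = 16 + 648 \cdot 47 = 16 + 30456 = 30472$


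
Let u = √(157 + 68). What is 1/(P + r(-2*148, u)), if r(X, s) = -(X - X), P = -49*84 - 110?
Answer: -1/4226 ≈ -0.00023663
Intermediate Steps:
u = 15 (u = √225 = 15)
P = -4226 (P = -4116 - 110 = -4226)
r(X, s) = 0 (r(X, s) = -1*0 = 0)
1/(P + r(-2*148, u)) = 1/(-4226 + 0) = 1/(-4226) = -1/4226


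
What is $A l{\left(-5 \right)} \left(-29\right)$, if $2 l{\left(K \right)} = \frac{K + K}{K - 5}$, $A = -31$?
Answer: $\frac{899}{2} \approx 449.5$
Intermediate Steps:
$l{\left(K \right)} = \frac{K}{-5 + K}$ ($l{\left(K \right)} = \frac{\left(K + K\right) \frac{1}{K - 5}}{2} = \frac{2 K \frac{1}{-5 + K}}{2} = \frac{K}{-5 + K}$)
$A l{\left(-5 \right)} \left(-29\right) = - 31 \left(- \frac{5}{-5 - 5}\right) \left(-29\right) = - 31 \left(- \frac{5}{-10}\right) \left(-29\right) = - 31 \left(\left(-5\right) \left(- \frac{1}{10}\right)\right) \left(-29\right) = \left(-31\right) \frac{1}{2} \left(-29\right) = \left(- \frac{31}{2}\right) \left(-29\right) = \frac{899}{2}$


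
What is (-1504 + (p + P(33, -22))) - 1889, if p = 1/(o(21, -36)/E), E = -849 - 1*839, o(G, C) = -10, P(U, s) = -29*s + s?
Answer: -13041/5 ≈ -2608.2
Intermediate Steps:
P(U, s) = -28*s
E = -1688 (E = -849 - 839 = -1688)
p = 844/5 (p = 1/(-10/(-1688)) = 1/(-10*(-1/1688)) = 1/(5/844) = 844/5 ≈ 168.80)
(-1504 + (p + P(33, -22))) - 1889 = (-1504 + (844/5 - 28*(-22))) - 1889 = (-1504 + (844/5 + 616)) - 1889 = (-1504 + 3924/5) - 1889 = -3596/5 - 1889 = -13041/5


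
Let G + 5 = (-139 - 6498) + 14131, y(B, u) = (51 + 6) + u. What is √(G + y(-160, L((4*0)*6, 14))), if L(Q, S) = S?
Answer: 6*√210 ≈ 86.948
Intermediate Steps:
y(B, u) = 57 + u
G = 7489 (G = -5 + ((-139 - 6498) + 14131) = -5 + (-6637 + 14131) = -5 + 7494 = 7489)
√(G + y(-160, L((4*0)*6, 14))) = √(7489 + (57 + 14)) = √(7489 + 71) = √7560 = 6*√210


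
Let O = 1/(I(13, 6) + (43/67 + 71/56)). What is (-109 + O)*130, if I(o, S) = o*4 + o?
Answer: -711363978/50209 ≈ -14168.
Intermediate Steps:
I(o, S) = 5*o (I(o, S) = 4*o + o = 5*o)
O = 3752/251045 (O = 1/(5*13 + (43/67 + 71/56)) = 1/(65 + (43*(1/67) + 71*(1/56))) = 1/(65 + (43/67 + 71/56)) = 1/(65 + 7165/3752) = 1/(251045/3752) = 3752/251045 ≈ 0.014946)
(-109 + O)*130 = (-109 + 3752/251045)*130 = -27360153/251045*130 = -711363978/50209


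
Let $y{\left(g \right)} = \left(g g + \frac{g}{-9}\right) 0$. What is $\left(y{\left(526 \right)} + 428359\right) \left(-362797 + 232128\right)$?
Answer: $-55973242171$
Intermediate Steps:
$y{\left(g \right)} = 0$ ($y{\left(g \right)} = \left(g^{2} + g \left(- \frac{1}{9}\right)\right) 0 = \left(g^{2} - \frac{g}{9}\right) 0 = 0$)
$\left(y{\left(526 \right)} + 428359\right) \left(-362797 + 232128\right) = \left(0 + 428359\right) \left(-362797 + 232128\right) = 428359 \left(-130669\right) = -55973242171$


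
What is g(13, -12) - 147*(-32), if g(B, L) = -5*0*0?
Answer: 4704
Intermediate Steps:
g(B, L) = 0 (g(B, L) = 0*0 = 0)
g(13, -12) - 147*(-32) = 0 - 147*(-32) = 0 + 4704 = 4704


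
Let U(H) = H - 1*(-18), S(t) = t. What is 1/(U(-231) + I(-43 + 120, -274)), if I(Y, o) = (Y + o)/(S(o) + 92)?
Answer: -182/38569 ≈ -0.0047188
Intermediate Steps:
U(H) = 18 + H (U(H) = H + 18 = 18 + H)
I(Y, o) = (Y + o)/(92 + o) (I(Y, o) = (Y + o)/(o + 92) = (Y + o)/(92 + o))
1/(U(-231) + I(-43 + 120, -274)) = 1/((18 - 231) + ((-43 + 120) - 274)/(92 - 274)) = 1/(-213 + (77 - 274)/(-182)) = 1/(-213 - 1/182*(-197)) = 1/(-213 + 197/182) = 1/(-38569/182) = -182/38569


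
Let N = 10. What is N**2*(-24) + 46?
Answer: -2354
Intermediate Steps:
N**2*(-24) + 46 = 10**2*(-24) + 46 = 100*(-24) + 46 = -2400 + 46 = -2354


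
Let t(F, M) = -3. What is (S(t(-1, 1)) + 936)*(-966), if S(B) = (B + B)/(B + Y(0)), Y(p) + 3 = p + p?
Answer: -905142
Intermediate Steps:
Y(p) = -3 + 2*p (Y(p) = -3 + (p + p) = -3 + 2*p)
S(B) = 2*B/(-3 + B) (S(B) = (B + B)/(B + (-3 + 2*0)) = (2*B)/(B + (-3 + 0)) = (2*B)/(B - 3) = (2*B)/(-3 + B) = 2*B/(-3 + B))
(S(t(-1, 1)) + 936)*(-966) = (2*(-3)/(-3 - 3) + 936)*(-966) = (2*(-3)/(-6) + 936)*(-966) = (2*(-3)*(-⅙) + 936)*(-966) = (1 + 936)*(-966) = 937*(-966) = -905142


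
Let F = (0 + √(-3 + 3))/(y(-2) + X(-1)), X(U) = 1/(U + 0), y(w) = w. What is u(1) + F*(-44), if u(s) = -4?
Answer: -4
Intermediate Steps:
X(U) = 1/U
F = 0 (F = (0 + √(-3 + 3))/(-2 + 1/(-1)) = (0 + √0)/(-2 - 1) = (0 + 0)/(-3) = 0*(-⅓) = 0)
u(1) + F*(-44) = -4 + 0*(-44) = -4 + 0 = -4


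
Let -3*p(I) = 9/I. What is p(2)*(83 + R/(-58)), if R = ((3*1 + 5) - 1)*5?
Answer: -14337/116 ≈ -123.59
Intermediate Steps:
p(I) = -3/I
R = 35 (R = ((3 + 5) - 1)*5 = (8 - 1)*5 = 7*5 = 35)
p(2)*(83 + R/(-58)) = (-3/2)*(83 + 35/(-58)) = (-3*½)*(83 + 35*(-1/58)) = -3*(83 - 35/58)/2 = -3/2*4779/58 = -14337/116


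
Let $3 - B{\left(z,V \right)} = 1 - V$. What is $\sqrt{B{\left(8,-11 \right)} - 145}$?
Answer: $i \sqrt{154} \approx 12.41 i$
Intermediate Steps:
$B{\left(z,V \right)} = 2 + V$ ($B{\left(z,V \right)} = 3 - \left(1 - V\right) = 3 + \left(-1 + V\right) = 2 + V$)
$\sqrt{B{\left(8,-11 \right)} - 145} = \sqrt{\left(2 - 11\right) - 145} = \sqrt{-9 - 145} = \sqrt{-154} = i \sqrt{154}$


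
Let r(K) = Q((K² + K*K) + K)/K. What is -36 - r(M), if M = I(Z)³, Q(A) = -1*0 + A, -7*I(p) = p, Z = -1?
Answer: -12693/343 ≈ -37.006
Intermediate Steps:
I(p) = -p/7
Q(A) = A (Q(A) = 0 + A = A)
M = 1/343 (M = (-⅐*(-1))³ = (⅐)³ = 1/343 ≈ 0.0029155)
r(K) = (K + 2*K²)/K (r(K) = ((K² + K*K) + K)/K = ((K² + K²) + K)/K = (2*K² + K)/K = (K + 2*K²)/K)
-36 - r(M) = -36 - (1 + 2*(1/343)) = -36 - (1 + 2/343) = -36 - 1*345/343 = -36 - 345/343 = -12693/343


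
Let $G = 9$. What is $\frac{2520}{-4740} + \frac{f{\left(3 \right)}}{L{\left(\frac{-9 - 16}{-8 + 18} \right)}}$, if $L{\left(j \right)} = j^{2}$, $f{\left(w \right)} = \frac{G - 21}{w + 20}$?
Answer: $- \frac{27942}{45425} \approx -0.61512$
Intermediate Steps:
$f{\left(w \right)} = - \frac{12}{20 + w}$ ($f{\left(w \right)} = \frac{9 - 21}{w + 20} = - \frac{12}{20 + w}$)
$\frac{2520}{-4740} + \frac{f{\left(3 \right)}}{L{\left(\frac{-9 - 16}{-8 + 18} \right)}} = \frac{2520}{-4740} + \frac{\left(-12\right) \frac{1}{20 + 3}}{\left(\frac{-9 - 16}{-8 + 18}\right)^{2}} = 2520 \left(- \frac{1}{4740}\right) + \frac{\left(-12\right) \frac{1}{23}}{\left(- \frac{25}{10}\right)^{2}} = - \frac{42}{79} + \frac{\left(-12\right) \frac{1}{23}}{\left(\left(-25\right) \frac{1}{10}\right)^{2}} = - \frac{42}{79} - \frac{12}{23 \left(- \frac{5}{2}\right)^{2}} = - \frac{42}{79} - \frac{12}{23 \cdot \frac{25}{4}} = - \frac{42}{79} - \frac{48}{575} = - \frac{27942}{45425}$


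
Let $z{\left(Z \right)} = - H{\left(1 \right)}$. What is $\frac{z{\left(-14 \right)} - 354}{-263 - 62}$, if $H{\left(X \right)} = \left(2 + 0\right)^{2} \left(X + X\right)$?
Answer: $\frac{362}{325} \approx 1.1138$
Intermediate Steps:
$H{\left(X \right)} = 8 X$ ($H{\left(X \right)} = 2^{2} \cdot 2 X = 4 \cdot 2 X = 8 X$)
$z{\left(Z \right)} = -8$ ($z{\left(Z \right)} = - 8 \cdot 1 = \left(-1\right) 8 = -8$)
$\frac{z{\left(-14 \right)} - 354}{-263 - 62} = \frac{-8 - 354}{-263 - 62} = - \frac{362}{-325} = \left(-362\right) \left(- \frac{1}{325}\right) = \frac{362}{325}$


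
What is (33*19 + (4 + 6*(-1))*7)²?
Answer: 375769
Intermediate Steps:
(33*19 + (4 + 6*(-1))*7)² = (627 + (4 - 6)*7)² = (627 - 2*7)² = (627 - 14)² = 613² = 375769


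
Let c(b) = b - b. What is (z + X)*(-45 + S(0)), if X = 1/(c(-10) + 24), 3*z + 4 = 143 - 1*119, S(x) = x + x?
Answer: -2415/8 ≈ -301.88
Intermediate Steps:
S(x) = 2*x
c(b) = 0
z = 20/3 (z = -4/3 + (143 - 1*119)/3 = -4/3 + (143 - 119)/3 = -4/3 + (1/3)*24 = -4/3 + 8 = 20/3 ≈ 6.6667)
X = 1/24 (X = 1/(0 + 24) = 1/24 ≈ 0.041667)
(z + X)*(-45 + S(0)) = (20/3 + 1/24)*(-45 + 2*0) = 161*(-45 + 0)/24 = (161/24)*(-45) = -2415/8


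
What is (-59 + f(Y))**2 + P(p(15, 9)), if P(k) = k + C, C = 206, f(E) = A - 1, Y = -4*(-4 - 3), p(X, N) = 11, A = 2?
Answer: 3581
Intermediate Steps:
Y = 28 (Y = -4*(-7) = 28)
f(E) = 1 (f(E) = 2 - 1 = 1)
P(k) = 206 + k (P(k) = k + 206 = 206 + k)
(-59 + f(Y))**2 + P(p(15, 9)) = (-59 + 1)**2 + (206 + 11) = (-58)**2 + 217 = 3364 + 217 = 3581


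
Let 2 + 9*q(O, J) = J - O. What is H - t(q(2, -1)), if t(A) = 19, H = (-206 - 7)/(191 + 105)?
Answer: -5837/296 ≈ -19.720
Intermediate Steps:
q(O, J) = -2/9 - O/9 + J/9 (q(O, J) = -2/9 + (J - O)/9 = -2/9 + (-O/9 + J/9) = -2/9 - O/9 + J/9)
H = -213/296 ≈ -0.71959
H - t(q(2, -1)) = -213/296 - 1*19 = -213/296 - 19 = -5837/296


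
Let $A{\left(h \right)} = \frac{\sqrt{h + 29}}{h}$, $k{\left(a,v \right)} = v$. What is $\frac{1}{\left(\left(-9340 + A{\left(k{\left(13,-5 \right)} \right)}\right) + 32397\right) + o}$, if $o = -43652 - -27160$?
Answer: $\frac{164125}{1077480601} + \frac{10 \sqrt{6}}{1077480601} \approx 0.00015235$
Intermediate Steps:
$A{\left(h \right)} = \frac{\sqrt{29 + h}}{h}$
$o = -16492$ ($o = -43652 + 27160 = -16492$)
$\frac{1}{\left(\left(-9340 + A{\left(k{\left(13,-5 \right)} \right)}\right) + 32397\right) + o} = \frac{1}{\left(\left(-9340 + \frac{\sqrt{29 - 5}}{-5}\right) + 32397\right) - 16492} = \frac{1}{\left(\left(-9340 - \frac{\sqrt{24}}{5}\right) + 32397\right) - 16492} = \frac{1}{\left(\left(-9340 - \frac{2 \sqrt{6}}{5}\right) + 32397\right) - 16492} = \frac{1}{\left(23057 - \frac{2 \sqrt{6}}{5}\right) - 16492} = \frac{1}{6565 - \frac{2 \sqrt{6}}{5}}$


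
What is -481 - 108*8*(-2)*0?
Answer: -481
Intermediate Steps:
-481 - 108*8*(-2)*0 = -481 - (-1728)*0 = -481 - 108*0 = -481 + 0 = -481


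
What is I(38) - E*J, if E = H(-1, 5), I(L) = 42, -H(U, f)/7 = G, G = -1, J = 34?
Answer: -196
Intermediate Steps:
H(U, f) = 7 (H(U, f) = -7*(-1) = 7)
E = 7
I(38) - E*J = 42 - 7*34 = 42 - 1*238 = 42 - 238 = -196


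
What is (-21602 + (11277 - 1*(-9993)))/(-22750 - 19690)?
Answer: 83/10610 ≈ 0.0078228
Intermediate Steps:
(-21602 + (11277 - 1*(-9993)))/(-22750 - 19690) = (-21602 + (11277 + 9993))/(-42440) = (-21602 + 21270)*(-1/42440) = -332*(-1/42440) = 83/10610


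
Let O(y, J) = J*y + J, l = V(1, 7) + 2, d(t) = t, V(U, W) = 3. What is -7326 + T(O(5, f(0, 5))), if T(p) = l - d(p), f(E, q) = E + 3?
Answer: -7339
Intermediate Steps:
l = 5 (l = 3 + 2 = 5)
f(E, q) = 3 + E
O(y, J) = J + J*y
T(p) = 5 - p
-7326 + T(O(5, f(0, 5))) = -7326 + (5 - (3 + 0)*(1 + 5)) = -7326 + (5 - 3*6) = -7326 + (5 - 1*18) = -7326 + (5 - 18) = -7326 - 13 = -7339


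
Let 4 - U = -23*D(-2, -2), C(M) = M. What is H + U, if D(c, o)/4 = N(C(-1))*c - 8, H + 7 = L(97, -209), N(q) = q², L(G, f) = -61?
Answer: -984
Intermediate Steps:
H = -68 (H = -7 - 61 = -68)
D(c, o) = -32 + 4*c (D(c, o) = 4*((-1)²*c - 8) = 4*(1*c - 8) = 4*(c - 8) = 4*(-8 + c) = -32 + 4*c)
U = -916 (U = 4 - (-23)*(-32 + 4*(-2)) = 4 - (-23)*(-32 - 8) = 4 - (-23)*(-40) = 4 - 1*920 = 4 - 920 = -916)
H + U = -68 - 916 = -984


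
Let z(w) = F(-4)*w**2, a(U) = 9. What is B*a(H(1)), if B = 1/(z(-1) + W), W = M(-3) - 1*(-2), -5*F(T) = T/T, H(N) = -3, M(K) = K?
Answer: -15/2 ≈ -7.5000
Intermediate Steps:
F(T) = -1/5 (F(T) = -T/(5*T) = -1/5*1 = -1/5)
z(w) = -w**2/5
W = -1 (W = -3 - 1*(-2) = -3 + 2 = -1)
B = -5/6 (B = 1/(-1/5*(-1)**2 - 1) = 1/(-1/5*1 - 1) = 1/(-1/5 - 1) = 1/(-6/5) = -5/6 ≈ -0.83333)
B*a(H(1)) = -5/6*9 = -15/2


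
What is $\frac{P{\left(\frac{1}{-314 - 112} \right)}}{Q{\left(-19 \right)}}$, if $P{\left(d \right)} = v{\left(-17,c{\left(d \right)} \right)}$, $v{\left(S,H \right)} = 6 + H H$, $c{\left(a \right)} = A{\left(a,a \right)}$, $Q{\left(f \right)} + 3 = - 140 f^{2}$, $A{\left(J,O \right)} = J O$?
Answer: $- \frac{197601231457}{1664559840246768} \approx -0.00011871$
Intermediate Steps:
$Q{\left(f \right)} = -3 - 140 f^{2}$
$c{\left(a \right)} = a^{2}$ ($c{\left(a \right)} = a a = a^{2}$)
$v{\left(S,H \right)} = 6 + H^{2}$
$P{\left(d \right)} = 6 + d^{4}$ ($P{\left(d \right)} = 6 + \left(d^{2}\right)^{2} = 6 + d^{4}$)
$\frac{P{\left(\frac{1}{-314 - 112} \right)}}{Q{\left(-19 \right)}} = \frac{6 + \left(\frac{1}{-314 - 112}\right)^{4}}{-3 - 140 \left(-19\right)^{2}} = \frac{6 + \left(\frac{1}{-426}\right)^{4}}{-3 - 50540} = \frac{6 + \left(- \frac{1}{426}\right)^{4}}{-3 - 50540} = \frac{6 + \frac{1}{32933538576}}{-50543} = \frac{197601231457}{32933538576} \left(- \frac{1}{50543}\right) = - \frac{197601231457}{1664559840246768}$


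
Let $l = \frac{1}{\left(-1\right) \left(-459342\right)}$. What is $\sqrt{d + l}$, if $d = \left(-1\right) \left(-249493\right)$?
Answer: $\frac{\sqrt{34609989309314}}{11778} \approx 499.49$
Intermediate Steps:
$d = 249493$
$l = \frac{1}{459342} \approx 2.177 \cdot 10^{-6}$
$\sqrt{d + l} = \sqrt{249493 + \frac{1}{459342}} = \sqrt{\frac{114602613607}{459342}} = \frac{\sqrt{34609989309314}}{11778}$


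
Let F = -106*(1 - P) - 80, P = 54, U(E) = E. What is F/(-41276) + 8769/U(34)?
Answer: 156471/607 ≈ 257.78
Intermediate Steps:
F = 5538 (F = -106*(1 - 1*54) - 80 = -106*(1 - 54) - 80 = -106*(-53) - 80 = 5618 - 80 = 5538)
F/(-41276) + 8769/U(34) = 5538/(-41276) + 8769/34 = 5538*(-1/41276) + 8769*(1/34) = -2769/20638 + 8769/34 = 156471/607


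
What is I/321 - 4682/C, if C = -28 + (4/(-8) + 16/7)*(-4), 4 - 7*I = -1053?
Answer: 1759600/13161 ≈ 133.70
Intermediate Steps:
I = 151 (I = 4/7 - 1/7*(-1053) = 4/7 + 1053/7 = 151)
C = -246/7 (C = -28 + (4*(-1/8) + 16*(1/7))*(-4) = -28 + (-1/2 + 16/7)*(-4) = -28 + (25/14)*(-4) = -28 - 50/7 = -246/7 ≈ -35.143)
I/321 - 4682/C = 151/321 - 4682/(-246/7) = 151*(1/321) - 4682*(-7/246) = 151/321 + 16387/123 = 1759600/13161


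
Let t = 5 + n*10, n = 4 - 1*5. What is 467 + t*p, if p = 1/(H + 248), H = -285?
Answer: 17284/37 ≈ 467.14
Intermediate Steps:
n = -1 (n = 4 - 5 = -1)
p = -1/37 (p = 1/(-285 + 248) = 1/(-37) = -1/37 ≈ -0.027027)
t = -5 (t = 5 - 1*10 = 5 - 10 = -5)
467 + t*p = 467 - 5*(-1/37) = 467 + 5/37 = 17284/37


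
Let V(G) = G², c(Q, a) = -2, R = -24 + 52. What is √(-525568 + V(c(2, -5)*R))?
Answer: 24*I*√907 ≈ 722.79*I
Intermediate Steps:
R = 28
√(-525568 + V(c(2, -5)*R)) = √(-525568 + (-2*28)²) = √(-525568 + (-56)²) = √(-525568 + 3136) = √(-522432) = 24*I*√907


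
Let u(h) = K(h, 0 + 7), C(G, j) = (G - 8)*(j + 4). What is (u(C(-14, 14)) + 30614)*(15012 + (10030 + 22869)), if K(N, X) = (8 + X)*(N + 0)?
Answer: 1182156014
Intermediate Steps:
C(G, j) = (-8 + G)*(4 + j)
K(N, X) = N*(8 + X) (K(N, X) = (8 + X)*N = N*(8 + X))
u(h) = 15*h (u(h) = h*(8 + (0 + 7)) = h*(8 + 7) = h*15 = 15*h)
(u(C(-14, 14)) + 30614)*(15012 + (10030 + 22869)) = (15*(-32 - 8*14 + 4*(-14) - 14*14) + 30614)*(15012 + (10030 + 22869)) = (15*(-32 - 112 - 56 - 196) + 30614)*(15012 + 32899) = (15*(-396) + 30614)*47911 = (-5940 + 30614)*47911 = 24674*47911 = 1182156014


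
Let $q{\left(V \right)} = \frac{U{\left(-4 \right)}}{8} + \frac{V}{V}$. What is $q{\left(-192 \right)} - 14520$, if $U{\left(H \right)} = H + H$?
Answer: $-14520$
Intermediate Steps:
$U{\left(H \right)} = 2 H$
$q{\left(V \right)} = 0$ ($q{\left(V \right)} = \frac{2 \left(-4\right)}{8} + \frac{V}{V} = \left(-8\right) \frac{1}{8} + 1 = -1 + 1 = 0$)
$q{\left(-192 \right)} - 14520 = 0 - 14520 = -14520$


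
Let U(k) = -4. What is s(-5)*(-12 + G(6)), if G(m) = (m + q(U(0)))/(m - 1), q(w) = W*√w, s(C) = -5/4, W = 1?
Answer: 27/2 - I/2 ≈ 13.5 - 0.5*I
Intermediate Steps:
s(C) = -5/4 (s(C) = -5*¼ = -5/4)
q(w) = √w (q(w) = 1*√w = √w)
G(m) = (m + 2*I)/(-1 + m) (G(m) = (m + √(-4))/(m - 1) = (m + 2*I)/(-1 + m))
s(-5)*(-12 + G(6)) = -5*(-12 + (6 + 2*I)/(-1 + 6))/4 = -5*(-12 + (6 + 2*I)/5)/4 = -5*(-12 + (6/5 + 2*I/5))/4 = -5*(-54/5 + 2*I/5)/4 = 27/2 - I/2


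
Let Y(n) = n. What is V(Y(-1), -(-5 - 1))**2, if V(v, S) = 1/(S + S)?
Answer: 1/144 ≈ 0.0069444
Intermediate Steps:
V(v, S) = 1/(2*S)
V(Y(-1), -(-5 - 1))**2 = (1/(2*((-(-5 - 1)))))**2 = (1/(2*((-1*(-6)))))**2 = ((1/2)/6)**2 = ((1/2)*(1/6))**2 = (1/12)**2 = 1/144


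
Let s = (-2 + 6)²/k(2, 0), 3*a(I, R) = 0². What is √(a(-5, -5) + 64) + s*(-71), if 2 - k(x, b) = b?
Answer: -560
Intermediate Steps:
k(x, b) = 2 - b
a(I, R) = 0 (a(I, R) = (⅓)*0² = (⅓)*0 = 0)
s = 8 (s = (-2 + 6)²/(2 - 1*0) = 4²/(2 + 0) = 16/2 = 16*(½) = 8)
√(a(-5, -5) + 64) + s*(-71) = √(0 + 64) + 8*(-71) = √64 - 568 = 8 - 568 = -560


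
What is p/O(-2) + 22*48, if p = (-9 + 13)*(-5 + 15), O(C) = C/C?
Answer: 1096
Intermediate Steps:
O(C) = 1
p = 40 (p = 4*10 = 40)
p/O(-2) + 22*48 = 40/1 + 22*48 = 40*1 + 1056 = 40 + 1056 = 1096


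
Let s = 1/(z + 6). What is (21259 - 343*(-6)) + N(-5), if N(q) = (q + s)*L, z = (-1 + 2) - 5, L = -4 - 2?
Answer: 23344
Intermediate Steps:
L = -6
z = -4 (z = 1 - 5 = -4)
s = ½ (s = 1/(-4 + 6) = 1/2 = ½ ≈ 0.50000)
N(q) = -3 - 6*q (N(q) = (q + ½)*(-6) = (½ + q)*(-6) = -3 - 6*q)
(21259 - 343*(-6)) + N(-5) = (21259 - 343*(-6)) + (-3 - 6*(-5)) = (21259 + 2058) + (-3 + 30) = 23317 + 27 = 23344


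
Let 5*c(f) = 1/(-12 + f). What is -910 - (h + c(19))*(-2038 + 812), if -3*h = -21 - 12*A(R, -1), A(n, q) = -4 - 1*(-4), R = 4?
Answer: 269746/35 ≈ 7707.0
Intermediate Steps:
A(n, q) = 0 (A(n, q) = -4 + 4 = 0)
h = 7 (h = -(-21 - 12*0)/3 = -(-21 + 0)/3 = -⅓*(-21) = 7)
c(f) = 1/(5*(-12 + f))
-910 - (h + c(19))*(-2038 + 812) = -910 - (7 + 1/(5*(-12 + 19)))*(-2038 + 812) = -910 - (7 + (⅕)/7)*(-1226) = -910 - (7 + (⅕)*(⅐))*(-1226) = -910 - (7 + 1/35)*(-1226) = -910 - 246*(-1226)/35 = -910 - 1*(-301596/35) = -910 + 301596/35 = 269746/35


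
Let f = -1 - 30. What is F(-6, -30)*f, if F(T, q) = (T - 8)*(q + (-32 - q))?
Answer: -13888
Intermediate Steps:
F(T, q) = 256 - 32*T (F(T, q) = (-8 + T)*(-32) = 256 - 32*T)
f = -31
F(-6, -30)*f = (256 - 32*(-6))*(-31) = (256 + 192)*(-31) = 448*(-31) = -13888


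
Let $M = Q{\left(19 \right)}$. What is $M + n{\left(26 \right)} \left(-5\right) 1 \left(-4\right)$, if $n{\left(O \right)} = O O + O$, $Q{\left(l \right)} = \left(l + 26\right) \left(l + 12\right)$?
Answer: $15435$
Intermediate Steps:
$Q{\left(l \right)} = \left(12 + l\right) \left(26 + l\right)$ ($Q{\left(l \right)} = \left(26 + l\right) \left(12 + l\right) = \left(12 + l\right) \left(26 + l\right)$)
$n{\left(O \right)} = O + O^{2}$ ($n{\left(O \right)} = O^{2} + O = O + O^{2}$)
$M = 1395$ ($M = 312 + 19^{2} + 38 \cdot 19 = 312 + 361 + 722 = 1395$)
$M + n{\left(26 \right)} \left(-5\right) 1 \left(-4\right) = 1395 + 26 \left(1 + 26\right) \left(-5\right) 1 \left(-4\right) = 1395 + 26 \cdot 27 \left(\left(-5\right) \left(-4\right)\right) = 1395 + 702 \cdot 20 = 1395 + 14040 = 15435$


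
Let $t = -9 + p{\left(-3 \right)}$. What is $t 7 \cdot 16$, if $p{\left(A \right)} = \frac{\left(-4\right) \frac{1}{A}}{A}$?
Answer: $- \frac{9520}{9} \approx -1057.8$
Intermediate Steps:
$p{\left(A \right)} = - \frac{4}{A^{2}}$
$t = - \frac{85}{9}$ ($t = -9 - \frac{4}{9} = - \frac{85}{9} \approx -9.4444$)
$t 7 \cdot 16 = \left(- \frac{85}{9}\right) 7 \cdot 16 = \left(- \frac{595}{9}\right) 16 = - \frac{9520}{9}$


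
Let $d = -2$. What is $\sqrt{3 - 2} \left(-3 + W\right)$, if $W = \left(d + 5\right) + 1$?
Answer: $1$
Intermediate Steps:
$W = 4$ ($W = \left(-2 + 5\right) + 1 = 3 + 1 = 4$)
$\sqrt{3 - 2} \left(-3 + W\right) = \sqrt{3 - 2} \left(-3 + 4\right) = \sqrt{1} \cdot 1 = 1 \cdot 1 = 1$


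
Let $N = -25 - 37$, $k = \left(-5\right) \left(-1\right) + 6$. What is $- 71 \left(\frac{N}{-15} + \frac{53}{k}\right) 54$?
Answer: $- \frac{1887606}{55} \approx -34320.0$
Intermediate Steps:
$k = 11$ ($k = 5 + 6 = 11$)
$N = -62$
$- 71 \left(\frac{N}{-15} + \frac{53}{k}\right) 54 = - 71 \left(- \frac{62}{-15} + \frac{53}{11}\right) 54 = - 71 \left(\left(-62\right) \left(- \frac{1}{15}\right) + 53 \cdot \frac{1}{11}\right) 54 = - 71 \left(\frac{62}{15} + \frac{53}{11}\right) 54 = \left(-71\right) \frac{1477}{165} \cdot 54 = \left(- \frac{104867}{165}\right) 54 = - \frac{1887606}{55}$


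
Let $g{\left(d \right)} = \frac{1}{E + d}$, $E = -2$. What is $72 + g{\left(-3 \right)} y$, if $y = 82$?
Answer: $\frac{278}{5} \approx 55.6$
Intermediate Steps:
$g{\left(d \right)} = \frac{1}{-2 + d}$
$72 + g{\left(-3 \right)} y = 72 + \frac{1}{-2 - 3} \cdot 82 = 72 + \frac{1}{-5} \cdot 82 = 72 - \frac{82}{5} = \frac{278}{5}$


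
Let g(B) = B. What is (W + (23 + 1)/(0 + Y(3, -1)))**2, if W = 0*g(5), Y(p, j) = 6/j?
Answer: 16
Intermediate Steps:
W = 0 (W = 0*5 = 0)
(W + (23 + 1)/(0 + Y(3, -1)))**2 = (0 + (23 + 1)/(0 + 6/(-1)))**2 = (0 + 24/(0 + 6*(-1)))**2 = (0 + 24/(0 - 6))**2 = (0 + 24/(-6))**2 = (0 + 24*(-1/6))**2 = (0 - 4)**2 = (-4)**2 = 16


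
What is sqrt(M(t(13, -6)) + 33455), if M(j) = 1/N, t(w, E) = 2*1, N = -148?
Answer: sqrt(183199543)/74 ≈ 182.91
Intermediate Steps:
t(w, E) = 2
M(j) = -1/148 (M(j) = 1/(-148) = -1/148)
sqrt(M(t(13, -6)) + 33455) = sqrt(-1/148 + 33455) = sqrt(4951339/148) = sqrt(183199543)/74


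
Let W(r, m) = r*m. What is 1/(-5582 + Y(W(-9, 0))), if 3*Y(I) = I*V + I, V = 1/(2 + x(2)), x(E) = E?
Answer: -1/5582 ≈ -0.00017915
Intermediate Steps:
W(r, m) = m*r
V = 1/4 (V = 1/(2 + 2) = 1/4 ≈ 0.25000)
Y(I) = 5*I/12 (Y(I) = (I*(1/4) + I)/3 = (I/4 + I)/3 = (5*I/4)/3 = 5*I/12)
1/(-5582 + Y(W(-9, 0))) = 1/(-5582 + 5*(0*(-9))/12) = 1/(-5582 + (5/12)*0) = 1/(-5582 + 0) = 1/(-5582) = -1/5582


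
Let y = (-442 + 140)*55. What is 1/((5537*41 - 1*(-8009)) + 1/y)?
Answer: 16610/3903781859 ≈ 4.2548e-6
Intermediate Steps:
y = -16610 (y = -302*55 = -16610)
1/((5537*41 - 1*(-8009)) + 1/y) = 1/((5537*41 - 1*(-8009)) + 1/(-16610)) = 1/((227017 + 8009) - 1/16610) = 1/(235026 - 1/16610) = 1/(3903781859/16610) = 16610/3903781859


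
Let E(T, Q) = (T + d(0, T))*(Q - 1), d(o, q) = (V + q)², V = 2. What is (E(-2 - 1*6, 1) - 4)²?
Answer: 16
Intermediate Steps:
d(o, q) = (2 + q)²
E(T, Q) = (-1 + Q)*(T + (2 + T)²) (E(T, Q) = (T + (2 + T)²)*(Q - 1) = (T + (2 + T)²)*(-1 + Q) = (-1 + Q)*(T + (2 + T)²))
(E(-2 - 1*6, 1) - 4)² = ((-(-2 - 1*6) - (2 + (-2 - 1*6))² + 1*(-2 - 1*6) + 1*(2 + (-2 - 1*6))²) - 4)² = ((-(-2 - 6) - (2 + (-2 - 6))² + 1*(-2 - 6) + 1*(2 + (-2 - 6))²) - 4)² = ((-1*(-8) - (2 - 8)² + 1*(-8) + 1*(2 - 8)²) - 4)² = ((8 - 1*(-6)² - 8 + 1*(-6)²) - 4)² = ((8 - 1*36 - 8 + 1*36) - 4)² = ((8 - 36 - 8 + 36) - 4)² = (0 - 4)² = (-4)² = 16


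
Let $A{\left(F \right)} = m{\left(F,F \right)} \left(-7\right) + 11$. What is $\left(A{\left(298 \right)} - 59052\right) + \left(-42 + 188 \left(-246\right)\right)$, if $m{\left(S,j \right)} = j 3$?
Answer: $-111589$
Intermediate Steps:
$m{\left(S,j \right)} = 3 j$
$A{\left(F \right)} = 11 - 21 F$ ($A{\left(F \right)} = 3 F \left(-7\right) + 11 = - 21 F + 11 = 11 - 21 F$)
$\left(A{\left(298 \right)} - 59052\right) + \left(-42 + 188 \left(-246\right)\right) = \left(\left(11 - 6258\right) - 59052\right) + \left(-42 + 188 \left(-246\right)\right) = \left(\left(11 - 6258\right) - 59052\right) - 46290 = \left(-6247 - 59052\right) - 46290 = -65299 - 46290 = -111589$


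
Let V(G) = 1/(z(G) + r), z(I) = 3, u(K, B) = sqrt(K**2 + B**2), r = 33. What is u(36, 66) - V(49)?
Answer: -1/36 + 6*sqrt(157) ≈ 75.152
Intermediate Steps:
u(K, B) = sqrt(B**2 + K**2)
V(G) = 1/36 (V(G) = 1/(3 + 33) = 1/36)
u(36, 66) - V(49) = sqrt(66**2 + 36**2) - 1*1/36 = sqrt(4356 + 1296) - 1/36 = sqrt(5652) - 1/36 = 6*sqrt(157) - 1/36 = -1/36 + 6*sqrt(157)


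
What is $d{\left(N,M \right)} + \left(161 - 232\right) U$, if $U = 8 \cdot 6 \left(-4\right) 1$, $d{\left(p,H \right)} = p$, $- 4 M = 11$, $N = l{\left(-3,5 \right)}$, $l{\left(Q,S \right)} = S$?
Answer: $13637$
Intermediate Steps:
$N = 5$
$M = - \frac{11}{4}$ ($M = \left(- \frac{1}{4}\right) 11 = - \frac{11}{4} \approx -2.75$)
$U = -192$ ($U = 8 \left(\left(-24\right) 1\right) = 8 \left(-24\right) = -192$)
$d{\left(N,M \right)} + \left(161 - 232\right) U = 5 + \left(161 - 232\right) \left(-192\right) = 5 - -13632 = 5 + 13632 = 13637$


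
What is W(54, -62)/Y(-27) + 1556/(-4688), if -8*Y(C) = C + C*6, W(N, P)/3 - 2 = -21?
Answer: -202651/73836 ≈ -2.7446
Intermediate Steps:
W(N, P) = -57 (W(N, P) = 6 + 3*(-21) = 6 - 63 = -57)
Y(C) = -7*C/8 (Y(C) = -(C + C*6)/8 = -(C + 6*C)/8 = -7*C/8)
W(54, -62)/Y(-27) + 1556/(-4688) = -57/((-7/8*(-27))) + 1556/(-4688) = -57/189/8 + 1556*(-1/4688) = -57*8/189 - 389/1172 = -152/63 - 389/1172 = -202651/73836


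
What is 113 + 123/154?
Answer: 17525/154 ≈ 113.80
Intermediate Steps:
113 + 123/154 = 17525/154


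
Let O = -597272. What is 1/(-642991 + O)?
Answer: -1/1240263 ≈ -8.0628e-7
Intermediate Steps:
1/(-642991 + O) = 1/(-642991 - 597272) = 1/(-1240263) = -1/1240263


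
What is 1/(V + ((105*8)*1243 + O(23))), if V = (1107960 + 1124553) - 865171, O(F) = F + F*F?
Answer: 1/2412014 ≈ 4.1459e-7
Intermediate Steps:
O(F) = F + F²
V = 1367342 (V = 2232513 - 865171 = 1367342)
1/(V + ((105*8)*1243 + O(23))) = 1/(1367342 + ((105*8)*1243 + 23*(1 + 23))) = 1/(1367342 + (840*1243 + 23*24)) = 1/(1367342 + (1044120 + 552)) = 1/(1367342 + 1044672) = 1/2412014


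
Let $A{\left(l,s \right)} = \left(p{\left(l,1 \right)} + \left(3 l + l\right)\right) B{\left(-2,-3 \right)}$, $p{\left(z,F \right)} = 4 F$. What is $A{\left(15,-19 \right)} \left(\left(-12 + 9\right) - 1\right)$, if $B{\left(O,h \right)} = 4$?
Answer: $-1024$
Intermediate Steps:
$A{\left(l,s \right)} = 16 + 16 l$ ($A{\left(l,s \right)} = \left(4 \cdot 1 + \left(3 l + l\right)\right) 4 = \left(4 + 4 l\right) 4 = 16 + 16 l$)
$A{\left(15,-19 \right)} \left(\left(-12 + 9\right) - 1\right) = \left(16 + 16 \cdot 15\right) \left(\left(-12 + 9\right) - 1\right) = \left(16 + 240\right) \left(-3 - 1\right) = 256 \left(-4\right) = -1024$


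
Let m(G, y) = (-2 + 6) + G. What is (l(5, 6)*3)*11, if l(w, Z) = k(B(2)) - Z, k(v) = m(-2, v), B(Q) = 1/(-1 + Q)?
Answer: -132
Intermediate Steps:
m(G, y) = 4 + G
k(v) = 2 (k(v) = 4 - 2 = 2)
l(w, Z) = 2 - Z
(l(5, 6)*3)*11 = ((2 - 1*6)*3)*11 = ((2 - 6)*3)*11 = -4*3*11 = -12*11 = -132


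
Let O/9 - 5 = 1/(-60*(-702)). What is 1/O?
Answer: 4680/210601 ≈ 0.022222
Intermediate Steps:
O = 210601/4680 (O = 45 + 9/((-60*(-702))) = 45 + 9/42120 = 45 + 9*(1/42120) = 45 + 1/4680 = 210601/4680 ≈ 45.000)
1/O = 1/(210601/4680) = 4680/210601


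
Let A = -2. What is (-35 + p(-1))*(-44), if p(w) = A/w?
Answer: 1452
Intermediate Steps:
p(w) = -2/w
(-35 + p(-1))*(-44) = (-35 - 2/(-1))*(-44) = (-35 - 2*(-1))*(-44) = (-35 + 2)*(-44) = -33*(-44) = 1452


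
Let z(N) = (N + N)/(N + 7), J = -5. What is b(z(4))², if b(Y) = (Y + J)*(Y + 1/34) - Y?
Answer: 265461849/16924996 ≈ 15.685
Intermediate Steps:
z(N) = 2*N/(7 + N) (z(N) = (2*N)/(7 + N) = 2*N/(7 + N))
b(Y) = -Y + (-5 + Y)*(1/34 + Y) (b(Y) = (Y - 5)*(Y + 1/34) - Y = (-5 + Y)*(Y + 1/34) - Y = (-5 + Y)*(1/34 + Y) - Y = -Y + (-5 + Y)*(1/34 + Y))
b(z(4))² = (-5/34 + (2*4/(7 + 4))² - 203*4/(17*(7 + 4)))² = (-5/34 + (2*4/11)² - 203*4/(17*11))² = (-5/34 + (2*4*(1/11))² - 203*4/(17*11))² = (-5/34 + (8/11)² - 203/34*8/11)² = (-5/34 + 64/121 - 812/187)² = (-16293/4114)² = 265461849/16924996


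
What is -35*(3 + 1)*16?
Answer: -2240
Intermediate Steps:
-35*(3 + 1)*16 = -140*16 = -2240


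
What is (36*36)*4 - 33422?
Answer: -28238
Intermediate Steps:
(36*36)*4 - 33422 = 1296*4 - 33422 = 5184 - 33422 = -28238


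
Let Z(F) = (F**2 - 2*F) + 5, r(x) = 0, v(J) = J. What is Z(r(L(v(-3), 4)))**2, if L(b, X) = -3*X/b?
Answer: 25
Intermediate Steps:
L(b, X) = -3*X/b
Z(F) = 5 + F**2 - 2*F
Z(r(L(v(-3), 4)))**2 = (5 + 0**2 - 2*0)**2 = (5 + 0 + 0)**2 = 5**2 = 25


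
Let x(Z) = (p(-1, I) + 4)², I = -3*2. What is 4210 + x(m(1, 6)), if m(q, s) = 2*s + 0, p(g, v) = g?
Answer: 4219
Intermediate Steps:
I = -6
m(q, s) = 2*s
x(Z) = 9 (x(Z) = (-1 + 4)² = 3² = 9)
4210 + x(m(1, 6)) = 4210 + 9 = 4219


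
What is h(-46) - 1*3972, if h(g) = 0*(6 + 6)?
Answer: -3972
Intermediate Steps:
h(g) = 0 (h(g) = 0*12 = 0)
h(-46) - 1*3972 = 0 - 1*3972 = 0 - 3972 = -3972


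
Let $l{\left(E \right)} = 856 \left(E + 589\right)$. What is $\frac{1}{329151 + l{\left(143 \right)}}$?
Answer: $\frac{1}{955743} \approx 1.0463 \cdot 10^{-6}$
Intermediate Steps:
$l{\left(E \right)} = 504184 + 856 E$ ($l{\left(E \right)} = 856 \left(589 + E\right) = 504184 + 856 E$)
$\frac{1}{329151 + l{\left(143 \right)}} = \frac{1}{329151 + \left(504184 + 856 \cdot 143\right)} = \frac{1}{329151 + \left(504184 + 122408\right)} = \frac{1}{329151 + 626592} = \frac{1}{955743}$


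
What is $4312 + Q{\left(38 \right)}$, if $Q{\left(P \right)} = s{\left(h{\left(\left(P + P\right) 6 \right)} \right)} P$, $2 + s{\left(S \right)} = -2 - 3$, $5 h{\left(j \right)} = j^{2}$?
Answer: $4046$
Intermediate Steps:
$h{\left(j \right)} = \frac{j^{2}}{5}$
$s{\left(S \right)} = -7$ ($s{\left(S \right)} = -2 - 5 = -7$)
$Q{\left(P \right)} = - 7 P$
$4312 + Q{\left(38 \right)} = 4312 - 266 = 4046$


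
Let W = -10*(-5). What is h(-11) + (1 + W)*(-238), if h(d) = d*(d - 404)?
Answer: -7573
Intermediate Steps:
W = 50
h(d) = d*(-404 + d)
h(-11) + (1 + W)*(-238) = -11*(-404 - 11) + (1 + 50)*(-238) = -11*(-415) + 51*(-238) = 4565 - 12138 = -7573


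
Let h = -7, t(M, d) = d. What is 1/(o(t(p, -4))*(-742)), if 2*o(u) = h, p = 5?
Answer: 1/2597 ≈ 0.00038506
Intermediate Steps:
o(u) = -7/2 (o(u) = (1/2)*(-7) = -7/2)
1/(o(t(p, -4))*(-742)) = 1/(-7/2*(-742)) = 1/2597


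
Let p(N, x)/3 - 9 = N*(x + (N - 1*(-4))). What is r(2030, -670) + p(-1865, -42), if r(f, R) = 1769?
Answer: 10649081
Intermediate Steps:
p(N, x) = 27 + 3*N*(4 + N + x) (p(N, x) = 27 + 3*(N*(x + (N - 1*(-4)))) = 27 + 3*(N*(x + (N + 4))) = 27 + 3*(N*(x + (4 + N))) = 27 + 3*(N*(4 + N + x)) = 27 + 3*N*(4 + N + x))
r(2030, -670) + p(-1865, -42) = 1769 + (27 + 3*(-1865)**2 + 12*(-1865) + 3*(-1865)*(-42)) = 1769 + (27 + 3*3478225 - 22380 + 234990) = 1769 + (27 + 10434675 - 22380 + 234990) = 1769 + 10647312 = 10649081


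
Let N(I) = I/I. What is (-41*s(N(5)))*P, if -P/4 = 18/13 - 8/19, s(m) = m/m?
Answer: 39032/247 ≈ 158.02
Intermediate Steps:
N(I) = 1
s(m) = 1
P = -952/247 (P = -4*(18/13 - 8/19) = -4*238/247 = -952/247 ≈ -3.8543)
(-41*s(N(5)))*P = -41*1*(-952/247) = -41*(-952/247) = 39032/247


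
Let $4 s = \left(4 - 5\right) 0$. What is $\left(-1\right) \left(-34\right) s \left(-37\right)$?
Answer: $0$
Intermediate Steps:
$s = 0$ ($s = \frac{\left(4 - 5\right) 0}{4} = \frac{\left(-1\right) 0}{4} = \frac{1}{4} \cdot 0 = 0$)
$\left(-1\right) \left(-34\right) s \left(-37\right) = \left(-1\right) \left(-34\right) 0 \left(-37\right) = 34 \cdot 0 \left(-37\right) = 0 \left(-37\right) = 0$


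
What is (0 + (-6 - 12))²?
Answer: 324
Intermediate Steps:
(0 + (-6 - 12))² = (0 - 18)² = (-18)² = 324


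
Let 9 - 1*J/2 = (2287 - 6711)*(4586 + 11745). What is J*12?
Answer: 1733960472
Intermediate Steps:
J = 144496706 (J = 18 - 2*(2287 - 6711)*(4586 + 11745) = 18 - (-8848)*16331 = 18 - 2*(-72248344) = 18 + 144496688 = 144496706)
J*12 = 144496706*12 = 1733960472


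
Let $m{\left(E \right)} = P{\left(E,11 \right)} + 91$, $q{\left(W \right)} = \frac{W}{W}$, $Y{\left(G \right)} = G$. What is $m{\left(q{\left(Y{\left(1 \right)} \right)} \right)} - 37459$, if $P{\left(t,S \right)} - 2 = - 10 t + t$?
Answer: $-37375$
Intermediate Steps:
$q{\left(W \right)} = 1$
$P{\left(t,S \right)} = 2 - 9 t$ ($P{\left(t,S \right)} = 2 + \left(- 10 t + t\right) = 2 - 9 t$)
$m{\left(E \right)} = 93 - 9 E$ ($m{\left(E \right)} = \left(2 - 9 E\right) + 91 = 93 - 9 E$)
$m{\left(q{\left(Y{\left(1 \right)} \right)} \right)} - 37459 = \left(93 - 9\right) - 37459 = 84 - 37459 = -37375$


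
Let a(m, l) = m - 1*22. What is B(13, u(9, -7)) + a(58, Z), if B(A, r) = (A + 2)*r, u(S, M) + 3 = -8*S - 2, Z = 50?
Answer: -1119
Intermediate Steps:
a(m, l) = -22 + m (a(m, l) = m - 22 = -22 + m)
u(S, M) = -5 - 8*S (u(S, M) = -3 + (-8*S - 2) = -3 + (-2 - 8*S) = -5 - 8*S)
B(A, r) = r*(2 + A) (B(A, r) = (2 + A)*r = r*(2 + A))
B(13, u(9, -7)) + a(58, Z) = (-5 - 8*9)*(2 + 13) + (-22 + 58) = (-5 - 72)*15 + 36 = -77*15 + 36 = -1155 + 36 = -1119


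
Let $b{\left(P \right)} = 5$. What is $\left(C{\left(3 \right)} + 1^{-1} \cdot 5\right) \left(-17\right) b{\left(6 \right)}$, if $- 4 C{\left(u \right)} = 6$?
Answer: $- \frac{595}{2} \approx -297.5$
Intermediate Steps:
$C{\left(u \right)} = - \frac{3}{2}$ ($C{\left(u \right)} = \left(- \frac{1}{4}\right) 6 = - \frac{3}{2}$)
$\left(C{\left(3 \right)} + 1^{-1} \cdot 5\right) \left(-17\right) b{\left(6 \right)} = \left(- \frac{3}{2} + 1^{-1} \cdot 5\right) \left(-17\right) 5 = \left(- \frac{3}{2} + 1 \cdot 5\right) \left(-17\right) 5 = \left(- \frac{3}{2} + 5\right) \left(-17\right) 5 = \frac{7}{2} \left(-17\right) 5 = \left(- \frac{119}{2}\right) 5 = - \frac{595}{2}$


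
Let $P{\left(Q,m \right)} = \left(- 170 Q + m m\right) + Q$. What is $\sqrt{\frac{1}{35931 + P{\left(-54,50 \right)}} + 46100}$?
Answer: $\frac{\sqrt{104262906326457}}{47557} \approx 214.71$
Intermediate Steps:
$P{\left(Q,m \right)} = m^{2} - 169 Q$ ($P{\left(Q,m \right)} = \left(- 170 Q + m^{2}\right) + Q = \left(m^{2} - 170 Q\right) + Q = m^{2} - 169 Q$)
$\sqrt{\frac{1}{35931 + P{\left(-54,50 \right)}} + 46100} = \sqrt{\frac{1}{35931 + \left(50^{2} - -9126\right)} + 46100} = \sqrt{\frac{1}{35931 + \left(2500 + 9126\right)} + 46100} = \sqrt{\frac{1}{35931 + 11626} + 46100} = \sqrt{\frac{1}{47557} + 46100} = \sqrt{\frac{2192377701}{47557}} = \frac{\sqrt{104262906326457}}{47557}$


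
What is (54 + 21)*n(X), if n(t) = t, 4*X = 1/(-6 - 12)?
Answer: -25/24 ≈ -1.0417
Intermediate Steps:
X = -1/72 (X = 1/(4*(-6 - 12)) = (1/4)/(-18) = (1/4)*(-1/18) = -1/72 ≈ -0.013889)
(54 + 21)*n(X) = (54 + 21)*(-1/72) = 75*(-1/72) = -25/24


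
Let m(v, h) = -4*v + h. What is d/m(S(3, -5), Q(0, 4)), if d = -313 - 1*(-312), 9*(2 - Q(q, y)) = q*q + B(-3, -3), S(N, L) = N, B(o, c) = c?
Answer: 3/29 ≈ 0.10345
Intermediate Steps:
Q(q, y) = 7/3 - q²/9 (Q(q, y) = 2 - (q*q - 3)/9 = 2 - (q² - 3)/9 = 2 - (-3 + q²)/9 = 2 + (⅓ - q²/9) = 7/3 - q²/9)
d = -1 (d = -313 + 312 = -1)
m(v, h) = h - 4*v
d/m(S(3, -5), Q(0, 4)) = -1/((7/3 - ⅑*0²) - 4*3) = -1/((7/3 - ⅑*0) - 12) = -1/((7/3 + 0) - 12) = -1/(7/3 - 12) = -1/(-29/3) = -1*(-3/29) = 3/29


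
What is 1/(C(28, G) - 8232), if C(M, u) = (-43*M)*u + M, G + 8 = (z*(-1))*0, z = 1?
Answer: 1/1428 ≈ 0.00070028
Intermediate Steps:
G = -8 (G = -8 + (1*(-1))*0 = -8 - 1*0 = -8 + 0 = -8)
C(M, u) = M - 43*M*u (C(M, u) = -43*M*u + M = M - 43*M*u)
1/(C(28, G) - 8232) = 1/(28*(1 - 43*(-8)) - 8232) = 1/(28*(1 + 344) - 8232) = 1/(28*345 - 8232) = 1/(9660 - 8232) = 1/1428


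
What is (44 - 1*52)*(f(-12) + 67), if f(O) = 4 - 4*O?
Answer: -952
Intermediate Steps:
(44 - 1*52)*(f(-12) + 67) = (44 - 1*52)*((4 - 4*(-12)) + 67) = (44 - 52)*((4 + 48) + 67) = -8*(52 + 67) = -8*119 = -952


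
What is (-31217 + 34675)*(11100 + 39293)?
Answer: 174258994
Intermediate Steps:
(-31217 + 34675)*(11100 + 39293) = 3458*50393 = 174258994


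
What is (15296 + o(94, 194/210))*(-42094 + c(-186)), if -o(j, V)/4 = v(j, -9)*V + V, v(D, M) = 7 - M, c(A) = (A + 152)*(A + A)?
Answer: -47098405864/105 ≈ -4.4856e+8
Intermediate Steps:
c(A) = 2*A*(152 + A) (c(A) = (152 + A)*(2*A) = 2*A*(152 + A))
o(j, V) = -68*V (o(j, V) = -4*((7 - 1*(-9))*V + V) = -4*((7 + 9)*V + V) = -4*(16*V + V) = -68*V)
(15296 + o(94, 194/210))*(-42094 + c(-186)) = (15296 - 13192/210)*(-42094 + 2*(-186)*(152 - 186)) = (15296 - 13192/210)*(-42094 + 2*(-186)*(-34)) = (15296 - 68*97/105)*(-42094 + 12648) = (15296 - 6596/105)*(-29446) = (1599484/105)*(-29446) = -47098405864/105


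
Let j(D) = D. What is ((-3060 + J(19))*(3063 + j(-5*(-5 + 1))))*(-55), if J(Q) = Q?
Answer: 515647165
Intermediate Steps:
((-3060 + J(19))*(3063 + j(-5*(-5 + 1))))*(-55) = ((-3060 + 19)*(3063 - 5*(-5 + 1)))*(-55) = -3041*(3063 - 5*(-4))*(-55) = -3041*(3063 + 20)*(-55) = -3041*3083*(-55) = -9375403*(-55) = 515647165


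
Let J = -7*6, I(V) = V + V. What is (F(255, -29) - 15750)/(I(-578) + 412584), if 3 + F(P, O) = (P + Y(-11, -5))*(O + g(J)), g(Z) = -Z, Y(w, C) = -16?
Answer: -6323/205714 ≈ -0.030737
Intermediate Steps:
I(V) = 2*V
J = -42
F(P, O) = -3 + (-16 + P)*(42 + O) (F(P, O) = -3 + (P - 16)*(O - 1*(-42)) = -3 + (-16 + P)*(O + 42) = -3 + (-16 + P)*(42 + O))
(F(255, -29) - 15750)/(I(-578) + 412584) = ((-675 - 16*(-29) + 42*255 - 29*255) - 15750)/(2*(-578) + 412584) = ((-675 + 464 + 10710 - 7395) - 15750)/(-1156 + 412584) = (3104 - 15750)/411428 = -12646*1/411428 = -6323/205714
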